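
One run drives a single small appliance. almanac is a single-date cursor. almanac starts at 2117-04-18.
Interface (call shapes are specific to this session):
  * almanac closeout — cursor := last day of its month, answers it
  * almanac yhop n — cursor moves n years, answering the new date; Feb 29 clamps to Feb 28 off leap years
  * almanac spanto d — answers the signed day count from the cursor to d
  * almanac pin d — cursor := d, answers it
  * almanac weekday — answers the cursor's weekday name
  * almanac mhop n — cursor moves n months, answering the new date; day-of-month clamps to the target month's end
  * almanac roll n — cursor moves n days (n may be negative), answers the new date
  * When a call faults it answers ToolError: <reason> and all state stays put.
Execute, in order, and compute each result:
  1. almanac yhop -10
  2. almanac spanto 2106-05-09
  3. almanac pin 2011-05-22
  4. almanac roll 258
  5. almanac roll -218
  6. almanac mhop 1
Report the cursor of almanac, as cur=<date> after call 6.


==> almanac yhop(n→-10)
<== 2107-04-18
==> almanac spanto(d→2106-05-09)
<== -344
==> almanac pin(d→2011-05-22)
<== 2011-05-22
==> almanac roll(n→258)
<== 2012-02-04
==> almanac roll(n→-218)
<== 2011-07-01
==> almanac mhop(n→1)
<== 2011-08-01

Answer: cur=2011-08-01


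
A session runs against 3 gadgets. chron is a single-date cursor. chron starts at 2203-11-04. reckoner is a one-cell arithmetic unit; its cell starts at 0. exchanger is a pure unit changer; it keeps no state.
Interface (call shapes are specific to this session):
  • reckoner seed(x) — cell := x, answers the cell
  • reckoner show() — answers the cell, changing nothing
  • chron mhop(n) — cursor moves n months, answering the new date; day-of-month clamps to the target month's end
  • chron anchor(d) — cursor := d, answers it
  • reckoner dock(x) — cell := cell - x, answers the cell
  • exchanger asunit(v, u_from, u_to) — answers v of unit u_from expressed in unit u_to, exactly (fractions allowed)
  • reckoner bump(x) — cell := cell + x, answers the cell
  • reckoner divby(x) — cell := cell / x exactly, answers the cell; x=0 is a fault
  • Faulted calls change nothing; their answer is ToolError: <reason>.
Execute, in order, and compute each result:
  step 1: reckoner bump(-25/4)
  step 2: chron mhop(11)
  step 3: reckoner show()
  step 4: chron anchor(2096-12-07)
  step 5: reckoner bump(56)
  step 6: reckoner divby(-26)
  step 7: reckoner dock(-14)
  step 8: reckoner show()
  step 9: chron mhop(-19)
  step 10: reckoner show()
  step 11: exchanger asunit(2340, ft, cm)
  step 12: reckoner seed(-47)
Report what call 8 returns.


Answer: 1257/104

Derivation:
% reckoner bump -25/4
  -25/4
% chron mhop 11
  2204-10-04
% reckoner show
  -25/4
% chron anchor 2096-12-07
  2096-12-07
% reckoner bump 56
  199/4
% reckoner divby -26
  -199/104
% reckoner dock -14
  1257/104
% reckoner show
  1257/104
% chron mhop -19
  2095-05-07
% reckoner show
  1257/104
% exchanger asunit 2340 ft cm
  356616/5
% reckoner seed -47
  -47


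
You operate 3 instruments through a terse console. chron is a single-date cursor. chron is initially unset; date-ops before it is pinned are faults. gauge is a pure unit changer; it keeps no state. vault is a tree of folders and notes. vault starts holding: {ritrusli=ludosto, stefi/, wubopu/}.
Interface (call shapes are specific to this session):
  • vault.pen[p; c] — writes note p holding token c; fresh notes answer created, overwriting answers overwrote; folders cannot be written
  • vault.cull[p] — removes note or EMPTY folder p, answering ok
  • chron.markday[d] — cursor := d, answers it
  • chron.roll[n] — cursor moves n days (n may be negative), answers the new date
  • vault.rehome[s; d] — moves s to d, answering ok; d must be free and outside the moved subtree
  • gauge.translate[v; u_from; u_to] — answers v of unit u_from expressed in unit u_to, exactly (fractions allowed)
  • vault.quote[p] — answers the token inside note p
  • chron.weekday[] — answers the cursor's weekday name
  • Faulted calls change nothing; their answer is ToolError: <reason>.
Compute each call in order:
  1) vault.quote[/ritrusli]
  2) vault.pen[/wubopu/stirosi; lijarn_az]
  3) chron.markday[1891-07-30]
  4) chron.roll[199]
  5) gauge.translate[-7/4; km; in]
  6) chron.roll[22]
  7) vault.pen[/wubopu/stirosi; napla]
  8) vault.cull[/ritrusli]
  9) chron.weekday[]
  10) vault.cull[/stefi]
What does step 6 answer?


Answer: 1892-03-07

Derivation:
Do: vault.quote[p: /ritrusli]
See: ludosto
Do: vault.pen[p: /wubopu/stirosi; c: lijarn_az]
See: created
Do: chron.markday[d: 1891-07-30]
See: 1891-07-30
Do: chron.roll[n: 199]
See: 1892-02-14
Do: gauge.translate[v: -7/4; u_from: km; u_to: in]
See: -8750000/127
Do: chron.roll[n: 22]
See: 1892-03-07
Do: vault.pen[p: /wubopu/stirosi; c: napla]
See: overwrote
Do: vault.cull[p: /ritrusli]
See: ok
Do: chron.weekday[]
See: Monday
Do: vault.cull[p: /stefi]
See: ok


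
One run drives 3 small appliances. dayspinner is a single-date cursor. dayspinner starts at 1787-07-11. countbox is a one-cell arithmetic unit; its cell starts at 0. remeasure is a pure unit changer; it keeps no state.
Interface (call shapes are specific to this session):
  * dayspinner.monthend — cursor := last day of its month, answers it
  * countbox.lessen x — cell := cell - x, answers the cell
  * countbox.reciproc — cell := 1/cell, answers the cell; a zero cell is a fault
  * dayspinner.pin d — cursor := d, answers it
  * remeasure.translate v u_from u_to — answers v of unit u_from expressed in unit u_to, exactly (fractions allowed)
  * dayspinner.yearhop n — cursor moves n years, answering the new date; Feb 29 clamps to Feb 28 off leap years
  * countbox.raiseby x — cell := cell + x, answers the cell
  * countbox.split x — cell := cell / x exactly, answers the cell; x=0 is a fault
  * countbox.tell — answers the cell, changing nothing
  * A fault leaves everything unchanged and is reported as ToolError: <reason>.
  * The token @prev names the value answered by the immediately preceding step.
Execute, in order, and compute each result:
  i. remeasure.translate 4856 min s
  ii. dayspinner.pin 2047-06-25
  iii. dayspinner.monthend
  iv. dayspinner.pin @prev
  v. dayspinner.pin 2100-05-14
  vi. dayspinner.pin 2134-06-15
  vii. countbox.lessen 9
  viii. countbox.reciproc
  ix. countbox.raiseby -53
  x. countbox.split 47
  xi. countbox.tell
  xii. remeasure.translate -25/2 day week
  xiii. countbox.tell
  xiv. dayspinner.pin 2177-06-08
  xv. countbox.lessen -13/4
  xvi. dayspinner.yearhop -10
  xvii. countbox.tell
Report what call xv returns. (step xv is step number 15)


Answer: 3587/1692

Derivation:
# 1. remeasure.translate(4856, min, s) : 291360
# 2. dayspinner.pin(2047-06-25) : 2047-06-25
# 3. dayspinner.monthend() : 2047-06-30
# 4. dayspinner.pin(@prev) : 2047-06-30
# 5. dayspinner.pin(2100-05-14) : 2100-05-14
# 6. dayspinner.pin(2134-06-15) : 2134-06-15
# 7. countbox.lessen(9) : -9
# 8. countbox.reciproc() : -1/9
# 9. countbox.raiseby(-53) : -478/9
# 10. countbox.split(47) : -478/423
# 11. countbox.tell() : -478/423
# 12. remeasure.translate(-25/2, day, week) : -25/14
# 13. countbox.tell() : -478/423
# 14. dayspinner.pin(2177-06-08) : 2177-06-08
# 15. countbox.lessen(-13/4) : 3587/1692
# 16. dayspinner.yearhop(-10) : 2167-06-08
# 17. countbox.tell() : 3587/1692


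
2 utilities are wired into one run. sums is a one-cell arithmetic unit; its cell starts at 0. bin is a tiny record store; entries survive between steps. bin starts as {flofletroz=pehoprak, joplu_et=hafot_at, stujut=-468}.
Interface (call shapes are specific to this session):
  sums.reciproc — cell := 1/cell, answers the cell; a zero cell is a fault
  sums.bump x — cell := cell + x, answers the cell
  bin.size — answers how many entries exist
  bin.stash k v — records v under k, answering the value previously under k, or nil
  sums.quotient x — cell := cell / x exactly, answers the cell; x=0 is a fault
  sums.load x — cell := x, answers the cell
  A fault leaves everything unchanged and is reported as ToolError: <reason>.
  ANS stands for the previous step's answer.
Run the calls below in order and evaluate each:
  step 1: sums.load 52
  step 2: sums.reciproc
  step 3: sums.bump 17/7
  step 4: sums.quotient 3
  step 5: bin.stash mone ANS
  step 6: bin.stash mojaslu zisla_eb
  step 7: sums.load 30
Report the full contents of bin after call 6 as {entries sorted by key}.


Answer: {flofletroz=pehoprak, joplu_et=hafot_at, mojaslu=zisla_eb, mone=297/364, stujut=-468}

Derivation:
% 1. sums.load(x: 52) : 52
% 2. sums.reciproc() : 1/52
% 3. sums.bump(x: 17/7) : 891/364
% 4. sums.quotient(x: 3) : 297/364
% 5. bin.stash(k: mone, v: ANS) : nil
% 6. bin.stash(k: mojaslu, v: zisla_eb) : nil
% 7. sums.load(x: 30) : 30


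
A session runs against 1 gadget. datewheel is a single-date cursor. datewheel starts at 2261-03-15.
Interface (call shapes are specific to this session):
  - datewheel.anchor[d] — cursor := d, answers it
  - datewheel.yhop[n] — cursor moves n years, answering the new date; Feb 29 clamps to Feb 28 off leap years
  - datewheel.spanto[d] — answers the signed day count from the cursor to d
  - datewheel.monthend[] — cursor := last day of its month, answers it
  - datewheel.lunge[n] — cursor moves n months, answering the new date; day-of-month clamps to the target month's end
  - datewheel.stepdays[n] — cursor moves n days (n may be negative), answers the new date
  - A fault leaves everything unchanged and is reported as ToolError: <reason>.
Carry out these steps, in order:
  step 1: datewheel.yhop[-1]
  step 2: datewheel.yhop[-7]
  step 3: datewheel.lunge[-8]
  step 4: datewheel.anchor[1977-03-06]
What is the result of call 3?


Answer: 2252-07-15

Derivation:
→ datewheel.yhop(n: -1)
← 2260-03-15
→ datewheel.yhop(n: -7)
← 2253-03-15
→ datewheel.lunge(n: -8)
← 2252-07-15
→ datewheel.anchor(d: 1977-03-06)
← 1977-03-06


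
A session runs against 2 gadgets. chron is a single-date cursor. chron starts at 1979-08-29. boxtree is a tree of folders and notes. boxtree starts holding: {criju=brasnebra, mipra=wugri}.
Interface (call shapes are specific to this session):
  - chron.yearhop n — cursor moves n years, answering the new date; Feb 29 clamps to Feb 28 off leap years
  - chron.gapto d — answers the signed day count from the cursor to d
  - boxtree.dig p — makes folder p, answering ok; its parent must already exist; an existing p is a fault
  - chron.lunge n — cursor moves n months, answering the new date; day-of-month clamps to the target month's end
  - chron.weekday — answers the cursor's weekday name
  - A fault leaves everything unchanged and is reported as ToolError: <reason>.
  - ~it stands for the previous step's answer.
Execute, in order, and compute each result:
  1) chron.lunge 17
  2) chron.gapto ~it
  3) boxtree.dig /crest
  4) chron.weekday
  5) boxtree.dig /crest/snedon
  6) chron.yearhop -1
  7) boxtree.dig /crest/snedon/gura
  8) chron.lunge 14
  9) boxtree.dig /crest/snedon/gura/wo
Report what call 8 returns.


Answer: 1981-03-29

Derivation:
[in] chron.lunge n→17
  1981-01-29
[in] chron.gapto d→~it
  0
[in] boxtree.dig p→/crest
  ok
[in] chron.weekday
  Thursday
[in] boxtree.dig p→/crest/snedon
  ok
[in] chron.yearhop n→-1
  1980-01-29
[in] boxtree.dig p→/crest/snedon/gura
  ok
[in] chron.lunge n→14
  1981-03-29
[in] boxtree.dig p→/crest/snedon/gura/wo
  ok


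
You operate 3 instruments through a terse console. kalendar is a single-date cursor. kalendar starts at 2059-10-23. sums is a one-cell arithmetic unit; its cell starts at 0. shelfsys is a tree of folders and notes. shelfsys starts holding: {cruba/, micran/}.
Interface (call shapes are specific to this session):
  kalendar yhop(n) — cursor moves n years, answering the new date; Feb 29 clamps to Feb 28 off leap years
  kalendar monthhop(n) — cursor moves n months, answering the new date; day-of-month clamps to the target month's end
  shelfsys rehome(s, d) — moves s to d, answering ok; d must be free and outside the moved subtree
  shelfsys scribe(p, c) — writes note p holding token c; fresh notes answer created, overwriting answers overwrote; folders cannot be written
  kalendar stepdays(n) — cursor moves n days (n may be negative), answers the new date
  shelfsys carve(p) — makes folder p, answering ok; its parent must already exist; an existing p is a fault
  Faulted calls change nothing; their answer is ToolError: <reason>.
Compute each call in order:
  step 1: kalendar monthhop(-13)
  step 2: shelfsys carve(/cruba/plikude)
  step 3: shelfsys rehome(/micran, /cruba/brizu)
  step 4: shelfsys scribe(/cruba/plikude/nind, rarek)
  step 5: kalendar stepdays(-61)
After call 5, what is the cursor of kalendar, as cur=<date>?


-- 1. kalendar monthhop(-13) ~> 2058-09-23
-- 2. shelfsys carve(/cruba/plikude) ~> ok
-- 3. shelfsys rehome(/micran, /cruba/brizu) ~> ok
-- 4. shelfsys scribe(/cruba/plikude/nind, rarek) ~> created
-- 5. kalendar stepdays(-61) ~> 2058-07-24

Answer: cur=2058-07-24


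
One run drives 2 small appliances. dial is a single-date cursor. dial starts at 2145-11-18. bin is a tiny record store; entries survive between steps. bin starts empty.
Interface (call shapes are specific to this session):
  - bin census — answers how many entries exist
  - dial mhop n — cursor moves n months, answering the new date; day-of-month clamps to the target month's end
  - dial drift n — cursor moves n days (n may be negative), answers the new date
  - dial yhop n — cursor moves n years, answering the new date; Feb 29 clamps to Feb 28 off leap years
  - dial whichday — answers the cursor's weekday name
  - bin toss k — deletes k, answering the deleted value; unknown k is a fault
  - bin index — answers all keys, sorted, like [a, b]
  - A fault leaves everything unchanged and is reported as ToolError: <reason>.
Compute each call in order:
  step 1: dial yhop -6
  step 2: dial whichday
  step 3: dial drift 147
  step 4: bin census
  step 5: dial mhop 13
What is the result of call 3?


CALL dial yhop[-6]
RET  2139-11-18
CALL dial whichday[]
RET  Wednesday
CALL dial drift[147]
RET  2140-04-13
CALL bin census[]
RET  0
CALL dial mhop[13]
RET  2141-05-13

Answer: 2140-04-13


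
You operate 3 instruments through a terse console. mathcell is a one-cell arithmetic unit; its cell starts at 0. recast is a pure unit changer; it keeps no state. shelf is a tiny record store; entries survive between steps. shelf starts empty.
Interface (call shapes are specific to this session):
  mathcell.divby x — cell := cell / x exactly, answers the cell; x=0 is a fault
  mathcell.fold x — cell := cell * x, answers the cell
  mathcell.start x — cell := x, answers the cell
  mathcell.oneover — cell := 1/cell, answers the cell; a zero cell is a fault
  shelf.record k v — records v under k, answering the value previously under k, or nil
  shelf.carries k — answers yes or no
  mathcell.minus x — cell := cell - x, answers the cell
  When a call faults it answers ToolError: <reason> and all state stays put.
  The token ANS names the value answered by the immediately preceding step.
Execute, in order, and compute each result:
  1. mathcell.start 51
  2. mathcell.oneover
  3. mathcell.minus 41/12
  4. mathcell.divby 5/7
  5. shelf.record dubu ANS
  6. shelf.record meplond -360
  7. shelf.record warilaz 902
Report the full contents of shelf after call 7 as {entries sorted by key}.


Answer: {dubu=-1617/340, meplond=-360, warilaz=902}

Derivation:
·→ mathcell.start(x→51)
·← 51
·→ mathcell.oneover()
·← 1/51
·→ mathcell.minus(x→41/12)
·← -231/68
·→ mathcell.divby(x→5/7)
·← -1617/340
·→ shelf.record(k→dubu, v→ANS)
·← nil
·→ shelf.record(k→meplond, v→-360)
·← nil
·→ shelf.record(k→warilaz, v→902)
·← nil


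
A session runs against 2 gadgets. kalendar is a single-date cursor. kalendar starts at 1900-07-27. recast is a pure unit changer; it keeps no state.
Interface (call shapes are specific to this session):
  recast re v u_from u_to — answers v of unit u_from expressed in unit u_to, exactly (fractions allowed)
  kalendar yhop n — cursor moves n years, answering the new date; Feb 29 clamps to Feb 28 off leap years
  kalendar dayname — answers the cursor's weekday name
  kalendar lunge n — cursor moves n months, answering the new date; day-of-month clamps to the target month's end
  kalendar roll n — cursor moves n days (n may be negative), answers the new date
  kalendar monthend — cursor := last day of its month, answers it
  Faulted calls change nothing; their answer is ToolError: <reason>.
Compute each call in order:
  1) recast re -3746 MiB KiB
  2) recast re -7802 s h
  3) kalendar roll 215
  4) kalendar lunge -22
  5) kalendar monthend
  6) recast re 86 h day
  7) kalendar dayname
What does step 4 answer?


Act: recast re[v=-3746; u_from=MiB; u_to=KiB]
Obs: -3835904
Act: recast re[v=-7802; u_from=s; u_to=h]
Obs: -3901/1800
Act: kalendar roll[n=215]
Obs: 1901-02-27
Act: kalendar lunge[n=-22]
Obs: 1899-04-27
Act: kalendar monthend[]
Obs: 1899-04-30
Act: recast re[v=86; u_from=h; u_to=day]
Obs: 43/12
Act: kalendar dayname[]
Obs: Sunday

Answer: 1899-04-27


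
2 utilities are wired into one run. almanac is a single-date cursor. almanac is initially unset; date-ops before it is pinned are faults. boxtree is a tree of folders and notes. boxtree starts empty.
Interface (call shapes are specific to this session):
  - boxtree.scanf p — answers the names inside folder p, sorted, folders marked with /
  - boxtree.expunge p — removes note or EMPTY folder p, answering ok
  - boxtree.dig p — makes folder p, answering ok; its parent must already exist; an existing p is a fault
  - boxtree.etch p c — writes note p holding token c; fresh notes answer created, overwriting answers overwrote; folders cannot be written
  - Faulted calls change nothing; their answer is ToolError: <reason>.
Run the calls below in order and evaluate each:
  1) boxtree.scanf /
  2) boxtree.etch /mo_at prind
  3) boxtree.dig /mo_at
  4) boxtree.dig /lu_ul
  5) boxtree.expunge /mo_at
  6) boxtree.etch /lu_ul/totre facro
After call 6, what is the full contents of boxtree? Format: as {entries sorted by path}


Step: scanf[p='/']
Result: []
Step: etch[p='/mo_at'; c='prind']
Result: created
Step: dig[p='/mo_at']
Result: ToolError: exists
Step: dig[p='/lu_ul']
Result: ok
Step: expunge[p='/mo_at']
Result: ok
Step: etch[p='/lu_ul/totre'; c='facro']
Result: created

Answer: {lu_ul/, lu_ul/totre=facro}


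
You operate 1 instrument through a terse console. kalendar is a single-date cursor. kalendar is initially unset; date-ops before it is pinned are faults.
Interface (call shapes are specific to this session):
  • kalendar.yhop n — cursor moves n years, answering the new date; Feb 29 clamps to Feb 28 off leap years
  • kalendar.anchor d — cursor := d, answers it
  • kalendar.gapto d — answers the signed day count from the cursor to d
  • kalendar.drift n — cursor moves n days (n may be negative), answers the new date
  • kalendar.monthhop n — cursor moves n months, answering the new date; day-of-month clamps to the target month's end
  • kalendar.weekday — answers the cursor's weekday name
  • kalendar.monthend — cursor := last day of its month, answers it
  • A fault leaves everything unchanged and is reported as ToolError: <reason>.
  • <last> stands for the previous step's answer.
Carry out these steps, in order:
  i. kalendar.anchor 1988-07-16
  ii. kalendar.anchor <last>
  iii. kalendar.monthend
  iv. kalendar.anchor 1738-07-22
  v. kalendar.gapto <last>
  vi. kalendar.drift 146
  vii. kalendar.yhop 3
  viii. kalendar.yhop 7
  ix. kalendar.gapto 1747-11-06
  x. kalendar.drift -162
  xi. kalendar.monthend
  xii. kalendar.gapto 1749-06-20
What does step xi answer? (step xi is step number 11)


Step: kalendar.anchor[1988-07-16]
Result: 1988-07-16
Step: kalendar.anchor[<last>]
Result: 1988-07-16
Step: kalendar.monthend[]
Result: 1988-07-31
Step: kalendar.anchor[1738-07-22]
Result: 1738-07-22
Step: kalendar.gapto[<last>]
Result: 0
Step: kalendar.drift[146]
Result: 1738-12-15
Step: kalendar.yhop[3]
Result: 1741-12-15
Step: kalendar.yhop[7]
Result: 1748-12-15
Step: kalendar.gapto[1747-11-06]
Result: -405
Step: kalendar.drift[-162]
Result: 1748-07-06
Step: kalendar.monthend[]
Result: 1748-07-31
Step: kalendar.gapto[1749-06-20]
Result: 324

Answer: 1748-07-31


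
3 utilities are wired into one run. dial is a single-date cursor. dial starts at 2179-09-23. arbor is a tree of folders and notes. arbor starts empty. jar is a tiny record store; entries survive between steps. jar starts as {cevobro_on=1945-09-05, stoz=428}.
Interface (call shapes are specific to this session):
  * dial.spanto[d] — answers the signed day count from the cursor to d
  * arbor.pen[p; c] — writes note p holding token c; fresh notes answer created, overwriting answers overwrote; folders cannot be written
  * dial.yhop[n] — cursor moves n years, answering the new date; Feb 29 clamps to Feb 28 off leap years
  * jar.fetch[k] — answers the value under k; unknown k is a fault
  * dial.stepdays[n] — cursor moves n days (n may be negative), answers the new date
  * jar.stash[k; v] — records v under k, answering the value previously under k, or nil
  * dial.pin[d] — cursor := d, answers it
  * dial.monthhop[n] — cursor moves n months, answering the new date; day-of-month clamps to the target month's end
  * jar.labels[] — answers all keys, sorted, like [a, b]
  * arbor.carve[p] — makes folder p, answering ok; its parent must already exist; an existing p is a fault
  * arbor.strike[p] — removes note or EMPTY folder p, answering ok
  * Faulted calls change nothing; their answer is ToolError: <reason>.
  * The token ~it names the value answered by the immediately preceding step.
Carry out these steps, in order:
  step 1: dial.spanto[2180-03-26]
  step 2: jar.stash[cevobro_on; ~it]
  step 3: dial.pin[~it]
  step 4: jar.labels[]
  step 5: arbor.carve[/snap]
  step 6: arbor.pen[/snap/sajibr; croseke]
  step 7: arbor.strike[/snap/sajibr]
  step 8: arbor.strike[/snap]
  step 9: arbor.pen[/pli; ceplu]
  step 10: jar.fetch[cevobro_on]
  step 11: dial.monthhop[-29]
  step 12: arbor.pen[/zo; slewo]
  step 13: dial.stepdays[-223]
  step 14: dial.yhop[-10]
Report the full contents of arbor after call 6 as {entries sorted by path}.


Next I call dial.spanto with d='2180-03-26', — result: 185.
Next I call jar.stash with k='cevobro_on', v='~it', → 1945-09-05.
Invoking dial.pin with d='~it', giving 1945-09-05.
Calling jar.labels(): [cevobro_on, stoz].
I invoke arbor.carve with p='/snap', — result: ok.
Calling arbor.pen with p='/snap/sajibr', c='croseke', — result: created.
I invoke arbor.strike with p='/snap/sajibr', → ok.
Now I run arbor.strike with p='/snap', and get ok.
I run arbor.pen with p='/pli', c='ceplu', which returns created.
I run jar.fetch with k='cevobro_on', and see 185.
I try dial.monthhop with n='-29', → 1943-04-05.
I call arbor.pen with p='/zo', c='slewo', and see created.
Next I call dial.stepdays with n='-223', and get 1942-08-25.
I call dial.yhop with n='-10', and see 1932-08-25.

Answer: {snap/, snap/sajibr=croseke}


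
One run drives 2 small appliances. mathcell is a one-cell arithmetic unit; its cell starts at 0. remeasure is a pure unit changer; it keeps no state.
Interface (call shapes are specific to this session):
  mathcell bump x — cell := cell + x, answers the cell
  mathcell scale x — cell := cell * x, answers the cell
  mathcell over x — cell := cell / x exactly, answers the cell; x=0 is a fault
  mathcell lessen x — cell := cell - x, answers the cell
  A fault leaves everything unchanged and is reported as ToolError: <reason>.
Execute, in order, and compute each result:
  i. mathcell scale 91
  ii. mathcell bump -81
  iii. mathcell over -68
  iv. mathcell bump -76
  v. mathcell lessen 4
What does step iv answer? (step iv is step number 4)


==> mathcell scale(x='91')
<== 0
==> mathcell bump(x='-81')
<== -81
==> mathcell over(x='-68')
<== 81/68
==> mathcell bump(x='-76')
<== -5087/68
==> mathcell lessen(x='4')
<== -5359/68

Answer: -5087/68


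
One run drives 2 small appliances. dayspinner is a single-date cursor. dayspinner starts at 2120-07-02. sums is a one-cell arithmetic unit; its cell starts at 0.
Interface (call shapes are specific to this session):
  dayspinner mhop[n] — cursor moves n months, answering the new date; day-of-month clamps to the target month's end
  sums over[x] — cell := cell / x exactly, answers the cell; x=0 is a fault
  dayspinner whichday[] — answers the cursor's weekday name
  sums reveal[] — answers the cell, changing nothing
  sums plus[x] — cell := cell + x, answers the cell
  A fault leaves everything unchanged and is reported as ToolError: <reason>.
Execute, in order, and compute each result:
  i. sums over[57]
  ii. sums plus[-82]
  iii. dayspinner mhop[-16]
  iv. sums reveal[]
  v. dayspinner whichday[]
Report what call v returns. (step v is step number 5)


Answer: Thursday

Derivation:
Act: sums over[x=57]
Obs: 0
Act: sums plus[x=-82]
Obs: -82
Act: dayspinner mhop[n=-16]
Obs: 2119-03-02
Act: sums reveal[]
Obs: -82
Act: dayspinner whichday[]
Obs: Thursday


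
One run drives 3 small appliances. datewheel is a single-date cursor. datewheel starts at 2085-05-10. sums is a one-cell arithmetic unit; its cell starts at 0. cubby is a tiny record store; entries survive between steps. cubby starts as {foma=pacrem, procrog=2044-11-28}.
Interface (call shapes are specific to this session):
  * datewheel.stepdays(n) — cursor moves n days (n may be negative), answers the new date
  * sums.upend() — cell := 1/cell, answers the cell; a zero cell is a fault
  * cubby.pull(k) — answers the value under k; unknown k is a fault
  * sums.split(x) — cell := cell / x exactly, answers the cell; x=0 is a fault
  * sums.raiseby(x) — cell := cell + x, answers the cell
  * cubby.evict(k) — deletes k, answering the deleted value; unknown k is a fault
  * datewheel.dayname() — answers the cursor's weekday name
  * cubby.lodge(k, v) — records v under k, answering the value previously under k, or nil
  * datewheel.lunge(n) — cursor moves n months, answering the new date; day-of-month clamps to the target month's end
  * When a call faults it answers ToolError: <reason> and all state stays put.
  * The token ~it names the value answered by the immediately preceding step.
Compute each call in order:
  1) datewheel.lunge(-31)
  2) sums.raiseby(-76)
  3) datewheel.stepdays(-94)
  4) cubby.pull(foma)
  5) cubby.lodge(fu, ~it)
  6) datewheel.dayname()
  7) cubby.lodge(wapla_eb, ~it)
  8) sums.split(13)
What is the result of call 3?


Answer: 2082-07-08

Derivation:
Act: lunge[n→-31]
Obs: 2082-10-10
Act: raiseby[x→-76]
Obs: -76
Act: stepdays[n→-94]
Obs: 2082-07-08
Act: pull[k→foma]
Obs: pacrem
Act: lodge[k→fu; v→~it]
Obs: nil
Act: dayname[]
Obs: Wednesday
Act: lodge[k→wapla_eb; v→~it]
Obs: nil
Act: split[x→13]
Obs: -76/13


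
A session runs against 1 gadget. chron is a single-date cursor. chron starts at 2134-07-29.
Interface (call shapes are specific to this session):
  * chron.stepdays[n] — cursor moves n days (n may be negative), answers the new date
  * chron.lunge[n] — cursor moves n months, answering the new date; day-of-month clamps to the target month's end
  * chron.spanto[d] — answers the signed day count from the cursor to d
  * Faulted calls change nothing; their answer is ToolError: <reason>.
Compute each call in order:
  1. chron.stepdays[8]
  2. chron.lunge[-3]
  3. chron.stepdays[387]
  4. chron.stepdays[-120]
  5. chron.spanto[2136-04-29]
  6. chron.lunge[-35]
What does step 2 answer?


Answer: 2134-05-06

Derivation:
Then stepdays passing 8, which returns 2134-08-06.
Then lunge passing -3, giving 2134-05-06.
Next I call stepdays passing 387, yielding 2135-05-28.
I try stepdays passing -120, and observe 2135-01-28.
Then spanto passing 2136-04-29, and get 457.
I try lunge passing -35, — result: 2132-02-28.


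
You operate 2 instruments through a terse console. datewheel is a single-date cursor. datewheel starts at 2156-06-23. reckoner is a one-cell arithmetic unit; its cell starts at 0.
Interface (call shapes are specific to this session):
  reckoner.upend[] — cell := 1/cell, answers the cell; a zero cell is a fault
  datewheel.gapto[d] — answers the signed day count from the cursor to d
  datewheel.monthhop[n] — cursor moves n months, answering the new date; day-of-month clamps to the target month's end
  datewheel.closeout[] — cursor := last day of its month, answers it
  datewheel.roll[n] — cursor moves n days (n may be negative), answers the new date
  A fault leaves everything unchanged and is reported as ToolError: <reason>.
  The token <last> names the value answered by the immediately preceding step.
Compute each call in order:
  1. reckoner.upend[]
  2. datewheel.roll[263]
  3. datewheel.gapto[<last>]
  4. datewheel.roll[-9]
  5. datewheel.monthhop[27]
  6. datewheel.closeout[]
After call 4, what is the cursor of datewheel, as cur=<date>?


Answer: cur=2157-03-04

Derivation:
I run reckoner.upend, and see ToolError: reciprocal of zero.
I use datewheel.roll passing 263, which returns 2157-03-13.
I run datewheel.gapto passing <last>, yielding 0.
Calling datewheel.roll passing -9, and get 2157-03-04.
Now I run datewheel.monthhop passing 27, and observe 2159-06-04.
I invoke datewheel.closeout(), which returns 2159-06-30.


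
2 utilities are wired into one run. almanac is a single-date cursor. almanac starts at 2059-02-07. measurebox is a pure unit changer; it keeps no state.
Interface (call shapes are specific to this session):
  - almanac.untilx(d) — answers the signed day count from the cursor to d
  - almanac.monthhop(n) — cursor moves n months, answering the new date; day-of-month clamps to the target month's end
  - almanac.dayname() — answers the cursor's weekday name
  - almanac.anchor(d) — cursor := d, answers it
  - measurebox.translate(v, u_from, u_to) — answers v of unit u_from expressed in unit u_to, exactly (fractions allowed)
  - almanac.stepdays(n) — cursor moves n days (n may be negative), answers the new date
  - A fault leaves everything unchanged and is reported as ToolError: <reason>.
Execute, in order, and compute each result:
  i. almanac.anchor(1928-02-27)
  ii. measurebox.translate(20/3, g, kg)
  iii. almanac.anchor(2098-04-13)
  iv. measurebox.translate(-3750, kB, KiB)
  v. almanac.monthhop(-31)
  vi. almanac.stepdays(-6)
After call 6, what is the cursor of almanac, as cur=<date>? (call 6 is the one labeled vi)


Answer: cur=2095-09-07

Derivation:
Do: almanac.anchor[d: 1928-02-27]
See: 1928-02-27
Do: measurebox.translate[v: 20/3; u_from: g; u_to: kg]
See: 1/150
Do: almanac.anchor[d: 2098-04-13]
See: 2098-04-13
Do: measurebox.translate[v: -3750; u_from: kB; u_to: KiB]
See: -234375/64
Do: almanac.monthhop[n: -31]
See: 2095-09-13
Do: almanac.stepdays[n: -6]
See: 2095-09-07


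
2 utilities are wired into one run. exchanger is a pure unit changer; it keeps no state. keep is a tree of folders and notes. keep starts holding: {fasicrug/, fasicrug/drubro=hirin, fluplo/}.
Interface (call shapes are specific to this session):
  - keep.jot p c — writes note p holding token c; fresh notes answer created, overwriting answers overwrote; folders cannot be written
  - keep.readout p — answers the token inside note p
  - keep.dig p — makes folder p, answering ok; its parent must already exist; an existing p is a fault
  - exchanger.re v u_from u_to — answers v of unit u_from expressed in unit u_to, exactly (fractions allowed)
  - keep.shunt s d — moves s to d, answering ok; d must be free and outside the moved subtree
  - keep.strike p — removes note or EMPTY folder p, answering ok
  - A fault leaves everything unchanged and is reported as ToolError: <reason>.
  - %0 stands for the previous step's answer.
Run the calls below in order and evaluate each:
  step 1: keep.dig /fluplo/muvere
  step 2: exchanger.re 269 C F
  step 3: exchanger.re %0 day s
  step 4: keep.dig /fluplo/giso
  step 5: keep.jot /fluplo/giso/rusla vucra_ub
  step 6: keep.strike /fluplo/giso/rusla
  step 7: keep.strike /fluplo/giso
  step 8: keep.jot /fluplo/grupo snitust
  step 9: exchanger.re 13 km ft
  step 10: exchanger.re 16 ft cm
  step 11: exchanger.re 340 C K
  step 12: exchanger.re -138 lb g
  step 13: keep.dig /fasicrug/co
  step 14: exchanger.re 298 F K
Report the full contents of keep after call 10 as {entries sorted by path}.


Do: keep.dig[p: /fluplo/muvere]
See: ok
Do: exchanger.re[v: 269; u_from: C; u_to: F]
See: 2581/5
Do: exchanger.re[v: %0; u_from: day; u_to: s]
See: 44599680
Do: keep.dig[p: /fluplo/giso]
See: ok
Do: keep.jot[p: /fluplo/giso/rusla; c: vucra_ub]
See: created
Do: keep.strike[p: /fluplo/giso/rusla]
See: ok
Do: keep.strike[p: /fluplo/giso]
See: ok
Do: keep.jot[p: /fluplo/grupo; c: snitust]
See: created
Do: exchanger.re[v: 13; u_from: km; u_to: ft]
See: 16250000/381
Do: exchanger.re[v: 16; u_from: ft; u_to: cm]
See: 12192/25
Do: exchanger.re[v: 340; u_from: C; u_to: K]
See: 12263/20
Do: exchanger.re[v: -138; u_from: lb; u_to: g]
See: -3129787353/50000
Do: keep.dig[p: /fasicrug/co]
See: ok
Do: exchanger.re[v: 298; u_from: F; u_to: K]
See: 75767/180

Answer: {fasicrug/, fasicrug/drubro=hirin, fluplo/, fluplo/grupo=snitust, fluplo/muvere/}


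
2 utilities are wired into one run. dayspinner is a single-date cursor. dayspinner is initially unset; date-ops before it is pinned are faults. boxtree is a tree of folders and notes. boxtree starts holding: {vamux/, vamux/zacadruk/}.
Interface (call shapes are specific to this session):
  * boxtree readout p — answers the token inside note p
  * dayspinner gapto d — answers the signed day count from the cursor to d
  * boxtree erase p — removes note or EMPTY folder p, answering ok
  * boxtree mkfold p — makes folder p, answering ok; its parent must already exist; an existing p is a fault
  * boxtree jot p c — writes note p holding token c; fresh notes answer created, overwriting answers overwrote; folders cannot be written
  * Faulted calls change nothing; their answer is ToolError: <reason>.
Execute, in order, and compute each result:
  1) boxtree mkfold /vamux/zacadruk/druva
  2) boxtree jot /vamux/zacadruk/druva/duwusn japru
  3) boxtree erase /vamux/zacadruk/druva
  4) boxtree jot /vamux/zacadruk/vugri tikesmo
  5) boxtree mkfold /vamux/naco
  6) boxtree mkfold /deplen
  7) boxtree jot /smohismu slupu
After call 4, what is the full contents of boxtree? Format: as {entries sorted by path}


-> boxtree mkfold(p=/vamux/zacadruk/druva)
<- ok
-> boxtree jot(p=/vamux/zacadruk/druva/duwusn, c=japru)
<- created
-> boxtree erase(p=/vamux/zacadruk/druva)
<- ToolError: not empty
-> boxtree jot(p=/vamux/zacadruk/vugri, c=tikesmo)
<- created
-> boxtree mkfold(p=/vamux/naco)
<- ok
-> boxtree mkfold(p=/deplen)
<- ok
-> boxtree jot(p=/smohismu, c=slupu)
<- created

Answer: {vamux/, vamux/zacadruk/, vamux/zacadruk/druva/, vamux/zacadruk/druva/duwusn=japru, vamux/zacadruk/vugri=tikesmo}


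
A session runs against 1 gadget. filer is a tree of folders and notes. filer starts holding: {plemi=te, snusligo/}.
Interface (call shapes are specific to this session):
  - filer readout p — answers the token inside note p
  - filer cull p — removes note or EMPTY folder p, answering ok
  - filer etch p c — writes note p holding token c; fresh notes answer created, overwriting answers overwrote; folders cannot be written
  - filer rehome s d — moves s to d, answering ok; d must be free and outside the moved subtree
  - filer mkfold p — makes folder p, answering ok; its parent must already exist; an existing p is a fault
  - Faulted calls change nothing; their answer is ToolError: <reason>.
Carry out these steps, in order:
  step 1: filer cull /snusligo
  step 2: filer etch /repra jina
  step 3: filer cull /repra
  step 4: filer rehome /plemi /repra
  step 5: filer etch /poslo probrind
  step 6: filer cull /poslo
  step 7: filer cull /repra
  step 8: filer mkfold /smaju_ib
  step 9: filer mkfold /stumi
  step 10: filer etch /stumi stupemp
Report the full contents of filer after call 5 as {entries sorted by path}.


Answer: {poslo=probrind, repra=te}

Derivation:
>> filer cull(p=/snusligo)
<< ok
>> filer etch(p=/repra, c=jina)
<< created
>> filer cull(p=/repra)
<< ok
>> filer rehome(s=/plemi, d=/repra)
<< ok
>> filer etch(p=/poslo, c=probrind)
<< created
>> filer cull(p=/poslo)
<< ok
>> filer cull(p=/repra)
<< ok
>> filer mkfold(p=/smaju_ib)
<< ok
>> filer mkfold(p=/stumi)
<< ok
>> filer etch(p=/stumi, c=stupemp)
<< ToolError: is a directory


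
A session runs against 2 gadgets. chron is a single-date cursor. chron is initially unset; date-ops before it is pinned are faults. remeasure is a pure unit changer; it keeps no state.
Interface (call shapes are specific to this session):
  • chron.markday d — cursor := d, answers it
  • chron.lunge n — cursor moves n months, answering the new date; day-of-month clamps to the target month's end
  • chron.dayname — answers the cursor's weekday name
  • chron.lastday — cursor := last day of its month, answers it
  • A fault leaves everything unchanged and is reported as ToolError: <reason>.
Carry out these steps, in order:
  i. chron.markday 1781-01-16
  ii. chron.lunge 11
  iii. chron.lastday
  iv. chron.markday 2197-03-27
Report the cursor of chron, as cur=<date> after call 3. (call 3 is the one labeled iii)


Answer: cur=1781-12-31

Derivation:
Act: markday[d: 1781-01-16]
Obs: 1781-01-16
Act: lunge[n: 11]
Obs: 1781-12-16
Act: lastday[]
Obs: 1781-12-31
Act: markday[d: 2197-03-27]
Obs: 2197-03-27


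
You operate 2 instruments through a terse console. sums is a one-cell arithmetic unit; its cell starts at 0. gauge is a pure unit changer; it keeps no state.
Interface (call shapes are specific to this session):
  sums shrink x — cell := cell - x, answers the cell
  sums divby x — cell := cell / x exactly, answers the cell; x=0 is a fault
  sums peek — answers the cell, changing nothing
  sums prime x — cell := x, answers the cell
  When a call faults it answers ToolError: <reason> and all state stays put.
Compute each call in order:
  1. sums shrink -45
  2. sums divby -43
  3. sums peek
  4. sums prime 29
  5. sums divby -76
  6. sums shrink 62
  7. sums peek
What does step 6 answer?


→ sums shrink(x: -45)
← 45
→ sums divby(x: -43)
← -45/43
→ sums peek()
← -45/43
→ sums prime(x: 29)
← 29
→ sums divby(x: -76)
← -29/76
→ sums shrink(x: 62)
← -4741/76
→ sums peek()
← -4741/76

Answer: -4741/76


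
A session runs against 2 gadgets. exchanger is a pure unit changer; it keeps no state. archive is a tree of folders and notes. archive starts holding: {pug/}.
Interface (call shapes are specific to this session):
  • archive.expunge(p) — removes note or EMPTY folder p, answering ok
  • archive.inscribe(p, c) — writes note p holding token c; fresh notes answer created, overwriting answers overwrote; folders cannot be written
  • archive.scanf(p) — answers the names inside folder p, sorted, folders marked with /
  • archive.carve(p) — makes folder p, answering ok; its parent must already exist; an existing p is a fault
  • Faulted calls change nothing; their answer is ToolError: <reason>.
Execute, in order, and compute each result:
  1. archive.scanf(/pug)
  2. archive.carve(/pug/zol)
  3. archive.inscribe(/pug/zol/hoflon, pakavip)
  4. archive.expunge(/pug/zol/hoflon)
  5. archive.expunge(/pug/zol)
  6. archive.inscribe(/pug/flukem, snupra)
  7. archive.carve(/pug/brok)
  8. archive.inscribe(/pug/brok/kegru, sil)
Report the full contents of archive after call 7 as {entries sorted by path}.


// archive.scanf(p: /pug) == []
// archive.carve(p: /pug/zol) == ok
// archive.inscribe(p: /pug/zol/hoflon, c: pakavip) == created
// archive.expunge(p: /pug/zol/hoflon) == ok
// archive.expunge(p: /pug/zol) == ok
// archive.inscribe(p: /pug/flukem, c: snupra) == created
// archive.carve(p: /pug/brok) == ok
// archive.inscribe(p: /pug/brok/kegru, c: sil) == created

Answer: {pug/, pug/brok/, pug/flukem=snupra}


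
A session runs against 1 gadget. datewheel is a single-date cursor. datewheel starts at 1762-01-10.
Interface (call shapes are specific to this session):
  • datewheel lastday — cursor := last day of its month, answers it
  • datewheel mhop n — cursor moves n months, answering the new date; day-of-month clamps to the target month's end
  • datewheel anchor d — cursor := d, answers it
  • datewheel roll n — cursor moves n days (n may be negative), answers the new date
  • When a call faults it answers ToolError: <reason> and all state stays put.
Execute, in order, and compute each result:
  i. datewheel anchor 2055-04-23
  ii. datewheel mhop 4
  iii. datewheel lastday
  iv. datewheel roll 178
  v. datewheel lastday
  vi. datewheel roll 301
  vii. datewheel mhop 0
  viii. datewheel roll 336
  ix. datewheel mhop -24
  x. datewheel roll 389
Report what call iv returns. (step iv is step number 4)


-- datewheel anchor(d→2055-04-23) => 2055-04-23
-- datewheel mhop(n→4) => 2055-08-23
-- datewheel lastday() => 2055-08-31
-- datewheel roll(n→178) => 2056-02-25
-- datewheel lastday() => 2056-02-29
-- datewheel roll(n→301) => 2056-12-26
-- datewheel mhop(n→0) => 2056-12-26
-- datewheel roll(n→336) => 2057-11-27
-- datewheel mhop(n→-24) => 2055-11-27
-- datewheel roll(n→389) => 2056-12-20

Answer: 2056-02-25
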